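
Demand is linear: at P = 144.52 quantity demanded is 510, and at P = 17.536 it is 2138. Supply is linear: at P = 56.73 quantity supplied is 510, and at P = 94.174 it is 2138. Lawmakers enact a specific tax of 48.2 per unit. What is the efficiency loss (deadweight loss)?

11501.19

Demand slope = (17.536 − 144.52)/(2138 − 510) = −0.078, so P = 184.3 − 0.078Q.
Supply slope = (94.174 − 56.73)/(2138 − 510) = 0.023, so P = 45 + 0.023Q.
Competitive equilibrium: 184.3 − 0.078Q = 45 + 0.023Q → Q* = 1379.2079, P* = 76.7218.
With the tax, the buyer price exceeds the seller price by 48.2: (184.3 − 0.078Q) − (45 + 0.023Q) = 48.2 → Q' = 901.9802.
ΔQ = 1379.2079 − 901.9802 = 477.2277; the wedge equals the tax, 48.2.
DWL = ½ × 477.2277 × 48.2 = 11501.19.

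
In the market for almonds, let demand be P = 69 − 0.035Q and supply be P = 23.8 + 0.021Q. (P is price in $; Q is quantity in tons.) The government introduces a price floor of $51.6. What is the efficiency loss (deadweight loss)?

$2690.80

Competitive equilibrium: 69 − 0.035Q = 23.8 + 0.021Q → Q* = 807.1429, P* = 40.75.
At the floor P = 51.6, quantity demanded = (69 − 51.6)/0.035 = 497.1429.
Sellers' marginal cost at Q' = 497.1429: 23.8 + 0.021·497.1429 = 34.24.
ΔQ = 807.1429 − 497.1429 = 310; wedge = 51.6 − 34.24 = 17.36.
DWL = ½ × 310 × 17.36 = $2690.80.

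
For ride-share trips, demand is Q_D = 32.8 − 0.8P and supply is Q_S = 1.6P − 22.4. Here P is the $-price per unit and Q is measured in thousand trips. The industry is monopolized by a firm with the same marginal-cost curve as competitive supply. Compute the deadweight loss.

$31.104 thousand

In inverse form: demand P = 41 − 1.25Q, supply P = 14 + 0.625Q.
Competitive equilibrium: 41 − 1.25Q = 14 + 0.625Q → Q* = 14.4, P* = 23.
Marginal revenue: MR = 41 − 2.5Q. Set MR = MC: 41 − 2.5Q = 14 + 0.625Q → Q_m = 8.64.
Price P_m = 41 − 1.25·8.64 = 30.2; MC(Q_m) = 14 + 0.625·8.64 = 19.4.
Competitive Q* = 14.4, so ΔQ = 5.76; wedge = 30.2 − 19.4 = 10.8.
Welfare loss = ½ × 5.76 × 10.8 = $31.104 thousand.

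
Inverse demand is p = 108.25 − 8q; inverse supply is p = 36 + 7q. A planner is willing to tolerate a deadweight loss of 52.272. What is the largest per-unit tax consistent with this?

Competitive equilibrium: 108.25 − 8q = 36 + 7q → q* = 4.8167, p* = 69.7167.
A tax t gives Δq = t/15 and wedge t, so DWL = t²/30.
t²/30 = 52.272 → t² = 1568.16 → t = 39.6.

39.6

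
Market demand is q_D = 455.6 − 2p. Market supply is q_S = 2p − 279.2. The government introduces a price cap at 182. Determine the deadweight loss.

In inverse form: demand p = 227.8 − 0.5q, supply p = 139.6 + 0.5q.
Competitive equilibrium: 227.8 − 0.5q = 139.6 + 0.5q → q* = 88.2, p* = 183.7.
At the ceiling p = 182, quantity supplied = (182 − 139.6)/0.5 = 84.8.
Willingness to pay at q' = 84.8: 227.8 − 0.5·84.8 = 185.4.
Δq = 88.2 − 84.8 = 3.4; wedge = 185.4 − 182 = 3.4.
DWL = ½ × 3.4 × 3.4 = 5.78.

5.78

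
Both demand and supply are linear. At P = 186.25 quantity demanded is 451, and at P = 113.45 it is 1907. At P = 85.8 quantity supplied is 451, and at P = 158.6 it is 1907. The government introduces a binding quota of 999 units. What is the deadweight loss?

10419.61

Demand slope = (113.45 − 186.25)/(1907 − 451) = −0.05, so P = 208.8 − 0.05Q.
Supply slope = (158.6 − 85.8)/(1907 − 451) = 0.05, so P = 63.25 + 0.05Q.
Competitive equilibrium: 208.8 − 0.05Q = 63.25 + 0.05Q → Q* = 1455.5, P* = 136.025.
At Q = 999: demand price = 208.8 − 0.05·999 = 158.85; supply price = 63.25 + 0.05·999 = 113.2.
ΔQ = 1455.5 − 999 = 456.5; wedge = 158.85 − 113.2 = 45.65.
DWL = ½ × 456.5 × 45.65 = 10419.61.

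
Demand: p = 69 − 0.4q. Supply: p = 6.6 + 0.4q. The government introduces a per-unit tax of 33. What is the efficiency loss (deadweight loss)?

680.625

Competitive equilibrium: 69 − 0.4q = 6.6 + 0.4q → q* = 78, p* = 37.8.
With the tax, the buyer price exceeds the seller price by 33: (69 − 0.4q) − (6.6 + 0.4q) = 33 → q' = 36.75.
Δq = 78 − 36.75 = 41.25; the wedge equals the tax, 33.
Deadweight loss = ½ × 41.25 × 33 = 680.625.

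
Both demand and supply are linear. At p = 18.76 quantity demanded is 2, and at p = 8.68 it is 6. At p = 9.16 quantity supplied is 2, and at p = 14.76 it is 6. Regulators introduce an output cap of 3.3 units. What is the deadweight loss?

2.59

Demand slope = (8.68 − 18.76)/(6 − 2) = −2.52, so p = 23.8 − 2.52q.
Supply slope = (14.76 − 9.16)/(6 − 2) = 1.4, so p = 6.36 + 1.4q.
Competitive equilibrium: 23.8 − 2.52q = 6.36 + 1.4q → q* = 4.449, p* = 12.5886.
At q = 3.3: demand price = 23.8 − 2.52·3.3 = 15.484; supply price = 6.36 + 1.4·3.3 = 10.98.
Δq = 4.449 − 3.3 = 1.149; wedge = 15.484 − 10.98 = 4.504.
Deadweight loss = ½ × 1.149 × 4.504 = 2.59.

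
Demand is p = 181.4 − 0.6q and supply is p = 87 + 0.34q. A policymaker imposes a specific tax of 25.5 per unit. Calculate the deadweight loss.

Competitive equilibrium: 181.4 − 0.6q = 87 + 0.34q → q* = 100.4255, p* = 121.1447.
With the tax, the buyer price exceeds the seller price by 25.5: (181.4 − 0.6q) − (87 + 0.34q) = 25.5 → q' = 73.2979.
Δq = 100.4255 − 73.2979 = 27.1276; the wedge equals the tax, 25.5.
The triangle = ½ × 27.1276 × 25.5 = 345.88.

345.88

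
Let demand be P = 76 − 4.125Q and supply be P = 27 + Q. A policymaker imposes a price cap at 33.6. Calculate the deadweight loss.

22.47

Competitive equilibrium: 76 − 4.125Q = 27 + Q → Q* = 9.561, P* = 36.561.
At the ceiling P = 33.6, quantity supplied = (33.6 − 27)/1 = 6.6.
Willingness to pay at Q' = 6.6: 76 − 4.125·6.6 = 48.775.
ΔQ = 9.561 − 6.6 = 2.961; wedge = 48.775 − 33.6 = 15.175.
DWL = ½ × 2.961 × 15.175 = 22.47.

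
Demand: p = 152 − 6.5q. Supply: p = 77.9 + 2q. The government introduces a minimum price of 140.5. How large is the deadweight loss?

Competitive equilibrium: 152 − 6.5q = 77.9 + 2q → q* = 8.7176, p* = 95.3353.
At the floor p = 140.5, quantity demanded = (152 − 140.5)/6.5 = 1.7692.
Sellers' marginal cost at q' = 1.7692: 77.9 + 2·1.7692 = 81.4384.
Δq = 8.7176 − 1.7692 = 6.9484; wedge = 140.5 − 81.4384 = 59.0616.
Deadweight loss = ½ × 6.9484 × 59.0616 = 205.19.

205.19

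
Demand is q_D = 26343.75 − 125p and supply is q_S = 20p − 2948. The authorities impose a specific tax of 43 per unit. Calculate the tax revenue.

In inverse form: demand p = 210.75 − 0.008q, supply p = 147.4 + 0.05q.
Competitive equilibrium: 210.75 − 0.008q = 147.4 + 0.05q → q* = 1092.2414, p* = 202.0121.
With the tax, the buyer price exceeds the seller price by 43: (210.75 − 0.008q) − (147.4 + 0.05q) = 43 → q' = 350.8621.
Tax revenue = 43 × 350.8621 = 15087.07.

15087.07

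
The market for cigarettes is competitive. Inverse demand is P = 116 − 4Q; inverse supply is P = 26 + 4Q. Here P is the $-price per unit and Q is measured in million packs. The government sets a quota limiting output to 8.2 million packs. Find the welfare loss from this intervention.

$37.21 million

Competitive equilibrium: 116 − 4Q = 26 + 4Q → Q* = 11.25, P* = 71.
At Q = 8.2: demand price = 116 − 4·8.2 = 83.2; supply price = 26 + 4·8.2 = 58.8.
ΔQ = 11.25 − 8.2 = 3.05; wedge = 83.2 − 58.8 = 24.4.
The triangle = ½ × 3.05 × 24.4 = $37.21 million.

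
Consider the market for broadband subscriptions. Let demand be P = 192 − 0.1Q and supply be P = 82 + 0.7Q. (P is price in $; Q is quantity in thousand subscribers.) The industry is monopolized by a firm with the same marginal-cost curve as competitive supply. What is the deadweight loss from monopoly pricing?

Competitive equilibrium: 192 − 0.1Q = 82 + 0.7Q → Q* = 137.5, P* = 178.25.
Marginal revenue: MR = 192 − 0.2Q. Set MR = MC: 192 − 0.2Q = 82 + 0.7Q → Q_m = 122.2222.
Price P_m = 192 − 0.1·122.2222 = 179.7778; MC(Q_m) = 82 + 0.7·122.2222 = 167.5555.
Competitive Q* = 137.5, so ΔQ = 15.2778; wedge = 179.7778 − 167.5555 = 12.2223.
DWL = ½ × 15.2778 × 12.2223 = $93.36 thousand.

$93.36 thousand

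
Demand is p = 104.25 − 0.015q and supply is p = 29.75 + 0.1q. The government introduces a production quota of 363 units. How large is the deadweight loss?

4664.74

Competitive equilibrium: 104.25 − 0.015q = 29.75 + 0.1q → q* = 647.8261, p* = 94.5326.
At q = 363: demand price = 104.25 − 0.015·363 = 98.805; supply price = 29.75 + 0.1·363 = 66.05.
Δq = 647.8261 − 363 = 284.8261; wedge = 98.805 − 66.05 = 32.755.
DWL = ½ × 284.8261 × 32.755 = 4664.74.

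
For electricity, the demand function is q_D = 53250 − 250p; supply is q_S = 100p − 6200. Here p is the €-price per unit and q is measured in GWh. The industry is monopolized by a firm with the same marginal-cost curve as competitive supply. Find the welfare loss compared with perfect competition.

In inverse form: demand p = 213 − 0.004q, supply p = 62 + 0.01q.
Competitive equilibrium: 213 − 0.004q = 62 + 0.01q → q* = 10785.71429, p* = 169.85714.
Marginal revenue: MR = 213 − 0.008q. Set MR = MC: 213 − 0.008q = 62 + 0.01q → q_m = 8388.88889.
Price p_m = 213 − 0.004·8388.88889 = 179.44444; MC(q_m) = 62 + 0.01·8388.88889 = 145.88889.
Competitive q* = 10785.71429, so Δq = 2396.8254; wedge = 179.44444 − 145.88889 = 33.55555.
The triangle = ½ × 2396.8254 × 33.55555 = €40213.40.

€40213.40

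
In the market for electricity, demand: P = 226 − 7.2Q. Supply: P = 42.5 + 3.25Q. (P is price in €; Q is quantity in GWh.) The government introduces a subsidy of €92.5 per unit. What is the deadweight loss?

€409.39

Competitive equilibrium: 226 − 7.2Q = 42.5 + 3.25Q → Q* = 17.5598, P* = 99.5694.
The subsidy lowers effective supply by 92.5: P = 3.25Q − 50.
New quantity: 226 − 7.2Q = 3.25Q − 50 → Q' = 26.4115.
Overproduction ΔQ = 26.4115 − 17.5598 = 8.8517; wedge = subsidy = 92.5.
DWL = ½ × 8.8517 × 92.5 = €409.39.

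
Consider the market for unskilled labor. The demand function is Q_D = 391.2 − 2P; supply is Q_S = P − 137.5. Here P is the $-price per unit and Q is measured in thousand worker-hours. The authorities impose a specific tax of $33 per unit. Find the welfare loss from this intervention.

In inverse form: demand P = 195.6 − 0.5Q, supply P = 137.5 + Q.
Competitive equilibrium: 195.6 − 0.5Q = 137.5 + Q → Q* = 38.7333, P* = 176.2333.
With the tax, the buyer price exceeds the seller price by 33: (195.6 − 0.5Q) − (137.5 + Q) = 33 → Q' = 16.7333.
ΔQ = 38.7333 − 16.7333 = 22; the wedge equals the tax, 33.
Welfare loss = ½ × 22 × 33 = $363 thousand.

$363 thousand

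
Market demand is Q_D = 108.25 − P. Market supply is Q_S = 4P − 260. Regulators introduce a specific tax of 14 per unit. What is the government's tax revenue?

327.60

In inverse form: demand P = 108.25 − Q, supply P = 65 + 0.25Q.
Competitive equilibrium: 108.25 − Q = 65 + 0.25Q → Q* = 34.6, P* = 73.65.
With the tax, the buyer price exceeds the seller price by 14: (108.25 − Q) − (65 + 0.25Q) = 14 → Q' = 23.4.
Tax revenue = 14 × 23.4 = 327.60.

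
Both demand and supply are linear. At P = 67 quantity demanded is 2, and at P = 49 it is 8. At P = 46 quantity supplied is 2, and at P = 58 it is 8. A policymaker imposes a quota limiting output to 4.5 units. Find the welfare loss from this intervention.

Demand slope = (49 − 67)/(8 − 2) = −3, so P = 73 − 3Q.
Supply slope = (58 − 46)/(8 − 2) = 2, so P = 42 + 2Q.
Competitive equilibrium: 73 − 3Q = 42 + 2Q → Q* = 6.2, P* = 54.4.
At Q = 4.5: demand price = 73 − 3·4.5 = 59.5; supply price = 42 + 2·4.5 = 51.
ΔQ = 6.2 − 4.5 = 1.7; wedge = 59.5 − 51 = 8.5.
The triangle = ½ × 1.7 × 8.5 = 7.225.

7.225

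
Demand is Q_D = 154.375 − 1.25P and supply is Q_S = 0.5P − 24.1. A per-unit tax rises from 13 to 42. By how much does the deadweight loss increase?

284.82

In inverse form: demand P = 123.5 − 0.8Q, supply P = 48.2 + 2Q.
Competitive equilibrium: 123.5 − 0.8Q = 48.2 + 2Q → Q* = 26.8929, P* = 101.9857.
For a per-unit tax t: ΔQ = t/2.8, so DWL = ½·t·(t/2.8) = t²/5.6.
At t = 13: DWL = 30.179. At t = 42: DWL = 315.
Increase = 315 − 30.179 = 284.82.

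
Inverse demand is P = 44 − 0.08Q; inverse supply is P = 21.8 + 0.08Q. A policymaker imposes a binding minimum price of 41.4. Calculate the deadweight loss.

903.125

Competitive equilibrium: 44 − 0.08Q = 21.8 + 0.08Q → Q* = 138.75, P* = 32.9.
At the floor P = 41.4, quantity demanded = (44 − 41.4)/0.08 = 32.5.
Sellers' marginal cost at Q' = 32.5: 21.8 + 0.08·32.5 = 24.4.
ΔQ = 138.75 − 32.5 = 106.25; wedge = 41.4 − 24.4 = 17.
Welfare loss = ½ × 106.25 × 17 = 903.125.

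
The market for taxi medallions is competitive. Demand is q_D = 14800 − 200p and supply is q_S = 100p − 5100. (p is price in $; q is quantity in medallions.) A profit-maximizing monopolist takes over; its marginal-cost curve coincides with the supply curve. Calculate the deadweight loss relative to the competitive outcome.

$1102.08

In inverse form: demand p = 74 − 0.005q, supply p = 51 + 0.01q.
Competitive equilibrium: 74 − 0.005q = 51 + 0.01q → q* = 1533.3333, p* = 66.3333.
Marginal revenue: MR = 74 − 0.01q. Set MR = MC: 74 − 0.01q = 51 + 0.01q → q_m = 1150.
Price p_m = 74 − 0.005·1150 = 68.25; MC(q_m) = 51 + 0.01·1150 = 62.5.
Competitive q* = 1533.3333, so Δq = 383.3333; wedge = 68.25 − 62.5 = 5.75.
The triangle = ½ × 383.3333 × 5.75 = $1102.08.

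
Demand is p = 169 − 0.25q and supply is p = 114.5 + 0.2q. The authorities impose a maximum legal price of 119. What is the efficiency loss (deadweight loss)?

2187.93

Competitive equilibrium: 169 − 0.25q = 114.5 + 0.2q → q* = 121.1111, p* = 138.7222.
At the ceiling p = 119, quantity supplied = (119 − 114.5)/0.2 = 22.5.
Willingness to pay at q' = 22.5: 169 − 0.25·22.5 = 163.375.
Δq = 121.1111 − 22.5 = 98.6111; wedge = 163.375 − 119 = 44.375.
Welfare loss = ½ × 98.6111 × 44.375 = 2187.93.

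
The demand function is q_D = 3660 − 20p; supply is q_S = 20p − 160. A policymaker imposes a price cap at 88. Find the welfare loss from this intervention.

1125

In inverse form: demand p = 183 − 0.05q, supply p = 8 + 0.05q.
Competitive equilibrium: 183 − 0.05q = 8 + 0.05q → q* = 1750, p* = 95.5.
At the ceiling p = 88, quantity supplied = (88 − 8)/0.05 = 1600.
Willingness to pay at q' = 1600: 183 − 0.05·1600 = 103.
Δq = 1750 − 1600 = 150; wedge = 103 − 88 = 15.
The triangle = ½ × 150 × 15 = 1125.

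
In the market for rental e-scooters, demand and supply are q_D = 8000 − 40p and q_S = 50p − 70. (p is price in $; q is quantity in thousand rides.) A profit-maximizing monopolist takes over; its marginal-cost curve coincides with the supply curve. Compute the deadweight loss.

In inverse form: demand p = 200 − 0.025q, supply p = 1.4 + 0.02q.
Competitive equilibrium: 200 − 0.025q = 1.4 + 0.02q → q* = 4413.33333, p* = 89.66667.
Marginal revenue: MR = 200 − 0.05q. Set MR = MC: 200 − 0.05q = 1.4 + 0.02q → q_m = 2837.14286.
Price p_m = 200 − 0.025·2837.14286 = 129.07143; MC(q_m) = 1.4 + 0.02·2837.14286 = 58.14286.
Competitive q* = 4413.33333, so Δq = 1576.19047; wedge = 129.07143 − 58.14286 = 70.92857.
DWL = ½ × 1576.19047 × 70.92857 = $55898.47 thousand.

$55898.47 thousand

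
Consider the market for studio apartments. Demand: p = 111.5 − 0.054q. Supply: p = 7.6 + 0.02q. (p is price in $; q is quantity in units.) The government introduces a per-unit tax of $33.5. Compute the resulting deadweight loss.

$7582.77

Competitive equilibrium: 111.5 − 0.054q = 7.6 + 0.02q → q* = 1404.0541, p* = 35.6811.
With the tax, the buyer price exceeds the seller price by 33.5: (111.5 − 0.054q) − (7.6 + 0.02q) = 33.5 → q' = 951.3514.
Δq = 1404.0541 − 951.3514 = 452.7027; the wedge equals the tax, 33.5.
The triangle = ½ × 452.7027 × 33.5 = $7582.77.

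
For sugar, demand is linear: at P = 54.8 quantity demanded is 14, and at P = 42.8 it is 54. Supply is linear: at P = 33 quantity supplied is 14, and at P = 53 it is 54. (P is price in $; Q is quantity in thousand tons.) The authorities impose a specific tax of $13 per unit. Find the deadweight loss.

Demand slope = (42.8 − 54.8)/(54 − 14) = −0.3, so P = 59 − 0.3Q.
Supply slope = (53 − 33)/(54 − 14) = 0.5, so P = 26 + 0.5Q.
Competitive equilibrium: 59 − 0.3Q = 26 + 0.5Q → Q* = 41.25, P* = 46.625.
With the tax, the buyer price exceeds the seller price by 13: (59 − 0.3Q) − (26 + 0.5Q) = 13 → Q' = 25.
ΔQ = 41.25 − 25 = 16.25; the wedge equals the tax, 13.
DWL = ½ × 16.25 × 13 = $105.625 thousand.

$105.625 thousand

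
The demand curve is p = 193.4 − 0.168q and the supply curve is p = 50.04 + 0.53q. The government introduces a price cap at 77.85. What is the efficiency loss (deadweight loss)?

8160.68

Competitive equilibrium: 193.4 − 0.168q = 50.04 + 0.53q → q* = 205.3868, p* = 158.895.
At the ceiling p = 77.85, quantity supplied = (77.85 − 50.04)/0.53 = 52.4717.
Willingness to pay at q' = 52.4717: 193.4 − 0.168·52.4717 = 184.5848.
Δq = 205.3868 − 52.4717 = 152.9151; wedge = 184.5848 − 77.85 = 106.7348.
Deadweight loss = ½ × 152.9151 × 106.7348 = 8160.68.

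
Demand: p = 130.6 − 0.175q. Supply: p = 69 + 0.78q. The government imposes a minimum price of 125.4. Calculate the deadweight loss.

577.88

Competitive equilibrium: 130.6 − 0.175q = 69 + 0.78q → q* = 64.5026, p* = 119.312.
At the floor p = 125.4, quantity demanded = (130.6 − 125.4)/0.175 = 29.7143.
Sellers' marginal cost at q' = 29.7143: 69 + 0.78·29.7143 = 92.1772.
Δq = 64.5026 − 29.7143 = 34.7883; wedge = 125.4 − 92.1772 = 33.2228.
Welfare loss = ½ × 34.7883 × 33.2228 = 577.88.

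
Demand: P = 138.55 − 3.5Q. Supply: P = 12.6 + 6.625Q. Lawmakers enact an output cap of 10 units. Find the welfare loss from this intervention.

30.13

Competitive equilibrium: 138.55 − 3.5Q = 12.6 + 6.625Q → Q* = 12.4395, P* = 95.0117.
At Q = 10: demand price = 138.55 − 3.5·10 = 103.55; supply price = 12.6 + 6.625·10 = 78.85.
ΔQ = 12.4395 − 10 = 2.4395; wedge = 103.55 − 78.85 = 24.7.
The triangle = ½ × 2.4395 × 24.7 = 30.13.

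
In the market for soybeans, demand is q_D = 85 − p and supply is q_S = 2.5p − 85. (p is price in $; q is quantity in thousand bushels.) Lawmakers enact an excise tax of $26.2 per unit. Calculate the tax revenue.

In inverse form: demand p = 85 − q, supply p = 34 + 0.4q.
Competitive equilibrium: 85 − q = 34 + 0.4q → q* = 36.4286, p* = 48.5714.
With the tax, the buyer price exceeds the seller price by 26.2: (85 − q) − (34 + 0.4q) = 26.2 → q' = 17.7143.
Tax revenue = 26.2 × 17.7143 = $464.11 thousand.

$464.11 thousand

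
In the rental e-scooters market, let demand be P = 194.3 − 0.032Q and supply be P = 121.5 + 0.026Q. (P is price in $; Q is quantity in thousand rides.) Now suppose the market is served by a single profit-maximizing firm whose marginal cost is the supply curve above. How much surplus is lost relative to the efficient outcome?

Competitive equilibrium: 194.3 − 0.032Q = 121.5 + 0.026Q → Q* = 1255.17241, P* = 154.13448.
Marginal revenue: MR = 194.3 − 0.064Q. Set MR = MC: 194.3 − 0.064Q = 121.5 + 0.026Q → Q_m = 808.88889.
Price P_m = 194.3 − 0.032·808.88889 = 168.41556; MC(Q_m) = 121.5 + 0.026·808.88889 = 142.53111.
Competitive Q* = 1255.17241, so ΔQ = 446.28352; wedge = 168.41556 − 142.53111 = 25.88445.
Welfare loss = ½ × 446.28352 × 25.88445 = $5775.90 thousand.

$5775.90 thousand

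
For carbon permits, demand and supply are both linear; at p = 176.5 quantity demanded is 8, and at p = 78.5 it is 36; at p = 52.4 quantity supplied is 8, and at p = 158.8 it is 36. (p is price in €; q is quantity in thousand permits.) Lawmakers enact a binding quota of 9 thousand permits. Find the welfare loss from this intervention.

Demand slope = (78.5 − 176.5)/(36 − 8) = −3.5, so p = 204.5 − 3.5q.
Supply slope = (158.8 − 52.4)/(36 − 8) = 3.8, so p = 22 + 3.8q.
Competitive equilibrium: 204.5 − 3.5q = 22 + 3.8q → q* = 25, p* = 117.
At q = 9: demand price = 204.5 − 3.5·9 = 173; supply price = 22 + 3.8·9 = 56.2.
Δq = 25 − 9 = 16; wedge = 173 − 56.2 = 116.8.
DWL = ½ × 16 × 116.8 = €934.40 thousand.

€934.40 thousand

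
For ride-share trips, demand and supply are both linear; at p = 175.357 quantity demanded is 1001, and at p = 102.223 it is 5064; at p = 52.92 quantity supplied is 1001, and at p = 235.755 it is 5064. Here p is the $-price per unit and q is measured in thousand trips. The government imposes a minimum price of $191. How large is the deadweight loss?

Demand slope = (102.223 − 175.357)/(5064 − 1001) = −0.018, so p = 193.375 − 0.018q.
Supply slope = (235.755 − 52.92)/(5064 − 1001) = 0.045, so p = 7.875 + 0.045q.
Competitive equilibrium: 193.375 − 0.018q = 7.875 + 0.045q → q* = 2944.4444, p* = 140.375.
At the floor p = 191, quantity demanded = (193.375 − 191)/0.018 = 131.9444.
Sellers' marginal cost at q' = 131.9444: 7.875 + 0.045·131.9444 = 13.8125.
Δq = 2944.4444 − 131.9444 = 2812.5; wedge = 191 − 13.8125 = 177.1875.
Deadweight loss = ½ × 2812.5 × 177.1875 = $249169.92 thousand.

$249169.92 thousand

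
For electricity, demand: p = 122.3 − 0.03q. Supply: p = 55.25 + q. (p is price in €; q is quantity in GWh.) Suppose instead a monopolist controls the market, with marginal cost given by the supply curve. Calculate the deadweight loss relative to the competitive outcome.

€1.75

Competitive equilibrium: 122.3 − 0.03q = 55.25 + q → q* = 65.0971, p* = 120.3471.
Marginal revenue: MR = 122.3 − 0.06q. Set MR = MC: 122.3 − 0.06q = 55.25 + q → q_m = 63.2547.
Price p_m = 122.3 − 0.03·63.2547 = 120.4024; MC(q_m) = 55.25 + 1·63.2547 = 118.5047.
Competitive q* = 65.0971, so Δq = 1.8424; wedge = 120.4024 − 118.5047 = 1.8977.
DWL = ½ × 1.8424 × 1.8977 = €1.75.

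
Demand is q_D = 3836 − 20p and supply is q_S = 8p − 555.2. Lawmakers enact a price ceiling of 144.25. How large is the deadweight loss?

In inverse form: demand p = 191.8 − 0.05q, supply p = 69.4 + 0.125q.
Competitive equilibrium: 191.8 − 0.05q = 69.4 + 0.125q → q* = 699.4286, p* = 156.8286.
At the ceiling p = 144.25, quantity supplied = (144.25 − 69.4)/0.125 = 598.8.
Willingness to pay at q' = 598.8: 191.8 − 0.05·598.8 = 161.86.
Δq = 699.4286 − 598.8 = 100.6286; wedge = 161.86 − 144.25 = 17.61.
Welfare loss = ½ × 100.6286 × 17.61 = 886.03.

886.03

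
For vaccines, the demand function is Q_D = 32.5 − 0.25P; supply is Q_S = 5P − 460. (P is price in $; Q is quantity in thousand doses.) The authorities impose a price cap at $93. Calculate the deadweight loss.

$34.40 thousand

In inverse form: demand P = 130 − 4Q, supply P = 92 + 0.2Q.
Competitive equilibrium: 130 − 4Q = 92 + 0.2Q → Q* = 9.0476, P* = 93.8095.
At the ceiling P = 93, quantity supplied = (93 − 92)/0.2 = 5.
Willingness to pay at Q' = 5: 130 − 4·5 = 110.
ΔQ = 9.0476 − 5 = 4.0476; wedge = 110 − 93 = 17.
Welfare loss = ½ × 4.0476 × 17 = $34.40 thousand.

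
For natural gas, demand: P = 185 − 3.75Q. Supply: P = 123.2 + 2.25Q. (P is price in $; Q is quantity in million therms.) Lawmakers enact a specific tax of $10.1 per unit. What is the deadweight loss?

Competitive equilibrium: 185 − 3.75Q = 123.2 + 2.25Q → Q* = 10.3, P* = 146.375.
With the tax, the buyer price exceeds the seller price by 10.1: (185 − 3.75Q) − (123.2 + 2.25Q) = 10.1 → Q' = 8.6167.
ΔQ = 10.3 − 8.6167 = 1.6833; the wedge equals the tax, 10.1.
DWL = ½ × 1.6833 × 10.1 = $8.50 million.

$8.50 million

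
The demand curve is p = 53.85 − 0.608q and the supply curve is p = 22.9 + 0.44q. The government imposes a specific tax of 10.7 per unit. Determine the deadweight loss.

54.62

Competitive equilibrium: 53.85 − 0.608q = 22.9 + 0.44q → q* = 29.5324, p* = 35.8943.
With the tax, the buyer price exceeds the seller price by 10.7: (53.85 − 0.608q) − (22.9 + 0.44q) = 10.7 → q' = 19.3225.
Δq = 29.5324 − 19.3225 = 10.2099; the wedge equals the tax, 10.7.
The triangle = ½ × 10.2099 × 10.7 = 54.62.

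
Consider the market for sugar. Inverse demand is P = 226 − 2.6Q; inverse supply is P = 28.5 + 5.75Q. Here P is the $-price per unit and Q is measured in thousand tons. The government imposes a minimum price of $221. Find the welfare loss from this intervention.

$1971.34 thousand

Competitive equilibrium: 226 − 2.6Q = 28.5 + 5.75Q → Q* = 23.65269, P* = 164.50299.
At the floor P = 221, quantity demanded = (226 − 221)/2.6 = 1.92308.
Sellers' marginal cost at Q' = 1.92308: 28.5 + 5.75·1.92308 = 39.55771.
ΔQ = 23.65269 − 1.92308 = 21.72961; wedge = 221 − 39.55771 = 181.44229.
Deadweight loss = ½ × 21.72961 × 181.44229 = $1971.34 thousand.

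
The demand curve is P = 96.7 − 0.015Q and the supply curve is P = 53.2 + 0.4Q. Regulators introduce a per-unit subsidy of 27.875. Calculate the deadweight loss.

936.16

Competitive equilibrium: 96.7 − 0.015Q = 53.2 + 0.4Q → Q* = 104.8193, P* = 95.1277.
The subsidy lowers effective supply by 27.875: P = 25.325 + 0.4Q.
New quantity: 96.7 − 0.015Q = 25.325 + 0.4Q → Q' = 171.988.
Overproduction ΔQ = 171.988 − 104.8193 = 67.1687; wedge = subsidy = 27.875.
DWL = ½ × 67.1687 × 27.875 = 936.16.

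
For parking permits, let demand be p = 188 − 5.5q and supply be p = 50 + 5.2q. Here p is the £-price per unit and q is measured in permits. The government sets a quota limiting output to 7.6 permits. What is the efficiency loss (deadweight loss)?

£150.12

Competitive equilibrium: 188 − 5.5q = 50 + 5.2q → q* = 12.8972, p* = 117.0654.
At q = 7.6: demand price = 188 − 5.5·7.6 = 146.2; supply price = 50 + 5.2·7.6 = 89.52.
Δq = 12.8972 − 7.6 = 5.2972; wedge = 146.2 − 89.52 = 56.68.
Deadweight loss = ½ × 5.2972 × 56.68 = £150.12.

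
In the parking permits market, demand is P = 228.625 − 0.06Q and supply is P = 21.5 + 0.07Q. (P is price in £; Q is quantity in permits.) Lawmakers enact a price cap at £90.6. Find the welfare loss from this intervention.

Competitive equilibrium: 228.625 − 0.06Q = 21.5 + 0.07Q → Q* = 1593.26923, P* = 133.02885.
At the ceiling P = 90.6, quantity supplied = (90.6 − 21.5)/0.07 = 987.14286.
Willingness to pay at Q' = 987.14286: 228.625 − 0.06·987.14286 = 169.39643.
ΔQ = 1593.26923 − 987.14286 = 606.12637; wedge = 169.39643 − 90.6 = 78.79643.
Welfare loss = ½ × 606.12637 × 78.79643 = £23880.30.

£23880.30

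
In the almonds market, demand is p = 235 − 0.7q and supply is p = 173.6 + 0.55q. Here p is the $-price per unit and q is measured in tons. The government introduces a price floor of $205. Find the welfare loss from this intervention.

Competitive equilibrium: 235 − 0.7q = 173.6 + 0.55q → q* = 49.12, p* = 200.616.
At the floor p = 205, quantity demanded = (235 − 205)/0.7 = 42.8571.
Sellers' marginal cost at q' = 42.8571: 173.6 + 0.55·42.8571 = 197.1714.
Δq = 49.12 − 42.8571 = 6.2629; wedge = 205 − 197.1714 = 7.8286.
Deadweight loss = ½ × 6.2629 × 7.8286 = $24.51.

$24.51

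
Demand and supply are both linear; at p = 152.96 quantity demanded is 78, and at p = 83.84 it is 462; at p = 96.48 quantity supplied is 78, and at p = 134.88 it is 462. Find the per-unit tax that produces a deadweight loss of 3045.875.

41.3

Demand slope = (83.84 − 152.96)/(462 − 78) = −0.18, so p = 167 − 0.18q.
Supply slope = (134.88 − 96.48)/(462 − 78) = 0.1, so p = 88.68 + 0.1q.
Competitive equilibrium: 167 − 0.18q = 88.68 + 0.1q → q* = 279.7143, p* = 116.6514.
A tax t gives Δq = t/0.28 and wedge t, so DWL = t²/0.56.
t²/0.56 = 3045.875 → t² = 1705.69 → t = 41.3.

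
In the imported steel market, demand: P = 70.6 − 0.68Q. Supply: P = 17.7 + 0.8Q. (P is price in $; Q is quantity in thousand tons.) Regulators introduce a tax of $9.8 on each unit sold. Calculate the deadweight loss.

$32.45 thousand

Competitive equilibrium: 70.6 − 0.68Q = 17.7 + 0.8Q → Q* = 35.7432, P* = 46.2946.
With the tax, the buyer price exceeds the seller price by 9.8: (70.6 − 0.68Q) − (17.7 + 0.8Q) = 9.8 → Q' = 29.1216.
ΔQ = 35.7432 − 29.1216 = 6.6216; the wedge equals the tax, 9.8.
The triangle = ½ × 6.6216 × 9.8 = $32.45 thousand.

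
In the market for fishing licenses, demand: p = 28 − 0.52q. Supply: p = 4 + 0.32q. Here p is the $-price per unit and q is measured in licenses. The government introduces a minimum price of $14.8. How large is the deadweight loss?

Competitive equilibrium: 28 − 0.52q = 4 + 0.32q → q* = 28.5714, p* = 13.1429.
At the floor p = 14.8, quantity demanded = (28 − 14.8)/0.52 = 25.3846.
Sellers' marginal cost at q' = 25.3846: 4 + 0.32·25.3846 = 12.1231.
Δq = 28.5714 − 25.3846 = 3.1868; wedge = 14.8 − 12.1231 = 2.6769.
DWL = ½ × 3.1868 × 2.6769 = $4.27.

$4.27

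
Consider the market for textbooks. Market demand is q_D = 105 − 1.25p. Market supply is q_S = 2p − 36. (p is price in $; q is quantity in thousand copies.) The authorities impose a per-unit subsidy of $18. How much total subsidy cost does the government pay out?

In inverse form: demand p = 84 − 0.8q, supply p = 18 + 0.5q.
Competitive equilibrium: 84 − 0.8q = 18 + 0.5q → q* = 50.7692, p* = 43.3846.
The subsidy lowers effective supply by 18: p = 0 + 0.5q.
New quantity: 84 − 0.8q = 0 + 0.5q → q' = 64.6154.
Total subsidy cost = 18 × 64.6154 = $1163.08 thousand.

$1163.08 thousand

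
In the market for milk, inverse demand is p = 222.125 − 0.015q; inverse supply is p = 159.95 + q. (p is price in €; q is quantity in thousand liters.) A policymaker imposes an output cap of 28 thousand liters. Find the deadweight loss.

Competitive equilibrium: 222.125 − 0.015q = 159.95 + q → q* = 61.2562, p* = 221.2062.
At q = 28: demand price = 222.125 − 0.015·28 = 221.705; supply price = 159.95 + 1·28 = 187.95.
Δq = 61.2562 − 28 = 33.2562; wedge = 221.705 − 187.95 = 33.755.
The triangle = ½ × 33.2562 × 33.755 = €561.28 thousand.

€561.28 thousand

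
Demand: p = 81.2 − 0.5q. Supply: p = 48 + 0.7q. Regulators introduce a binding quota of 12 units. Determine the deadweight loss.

147.27

Competitive equilibrium: 81.2 − 0.5q = 48 + 0.7q → q* = 27.6667, p* = 67.3667.
At q = 12: demand price = 81.2 − 0.5·12 = 75.2; supply price = 48 + 0.7·12 = 56.4.
Δq = 27.6667 − 12 = 15.6667; wedge = 75.2 − 56.4 = 18.8.
DWL = ½ × 15.6667 × 18.8 = 147.27.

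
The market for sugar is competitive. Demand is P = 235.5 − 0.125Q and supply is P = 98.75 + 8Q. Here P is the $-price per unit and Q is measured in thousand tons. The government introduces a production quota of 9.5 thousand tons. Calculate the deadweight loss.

$218.32 thousand

Competitive equilibrium: 235.5 − 0.125Q = 98.75 + 8Q → Q* = 16.8308, P* = 233.3962.
At Q = 9.5: demand price = 235.5 − 0.125·9.5 = 234.3125; supply price = 98.75 + 8·9.5 = 174.75.
ΔQ = 16.8308 − 9.5 = 7.3308; wedge = 234.3125 − 174.75 = 59.5625.
Welfare loss = ½ × 7.3308 × 59.5625 = $218.32 thousand.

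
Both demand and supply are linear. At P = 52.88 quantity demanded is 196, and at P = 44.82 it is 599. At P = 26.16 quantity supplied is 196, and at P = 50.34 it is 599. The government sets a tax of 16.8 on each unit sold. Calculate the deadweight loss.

1764

Demand slope = (44.82 − 52.88)/(599 − 196) = −0.02, so P = 56.8 − 0.02Q.
Supply slope = (50.34 − 26.16)/(599 − 196) = 0.06, so P = 14.4 + 0.06Q.
Competitive equilibrium: 56.8 − 0.02Q = 14.4 + 0.06Q → Q* = 530, P* = 46.2.
With the tax, the buyer price exceeds the seller price by 16.8: (56.8 − 0.02Q) − (14.4 + 0.06Q) = 16.8 → Q' = 320.
ΔQ = 530 − 320 = 210; the wedge equals the tax, 16.8.
Welfare loss = ½ × 210 × 16.8 = 1764.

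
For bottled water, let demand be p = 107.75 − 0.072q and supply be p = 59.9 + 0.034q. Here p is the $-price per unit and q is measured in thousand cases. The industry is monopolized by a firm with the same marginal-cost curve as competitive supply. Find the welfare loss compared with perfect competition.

$1767.07 thousand

Competitive equilibrium: 107.75 − 0.072q = 59.9 + 0.034q → q* = 451.41509, p* = 75.24811.
Marginal revenue: MR = 107.75 − 0.144q. Set MR = MC: 107.75 − 0.144q = 59.9 + 0.034q → q_m = 268.82022.
Price p_m = 107.75 − 0.072·268.82022 = 88.39494; MC(q_m) = 59.9 + 0.034·268.82022 = 69.03989.
Competitive q* = 451.41509, so Δq = 182.59487; wedge = 88.39494 − 69.03989 = 19.35505.
Welfare loss = ½ × 182.59487 × 19.35505 = $1767.07 thousand.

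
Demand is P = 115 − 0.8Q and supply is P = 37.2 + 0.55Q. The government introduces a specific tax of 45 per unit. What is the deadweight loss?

750

Competitive equilibrium: 115 − 0.8Q = 37.2 + 0.55Q → Q* = 57.6296, P* = 68.8963.
With the tax, the buyer price exceeds the seller price by 45: (115 − 0.8Q) − (37.2 + 0.55Q) = 45 → Q' = 24.2963.
ΔQ = 57.6296 − 24.2963 = 33.3333; the wedge equals the tax, 45.
DWL = ½ × 33.3333 × 45 = 750.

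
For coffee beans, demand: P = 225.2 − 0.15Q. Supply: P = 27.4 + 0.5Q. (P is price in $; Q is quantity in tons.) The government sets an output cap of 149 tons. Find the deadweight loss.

Competitive equilibrium: 225.2 − 0.15Q = 27.4 + 0.5Q → Q* = 304.3077, P* = 179.5538.
At Q = 149: demand price = 225.2 − 0.15·149 = 202.85; supply price = 27.4 + 0.5·149 = 101.9.
ΔQ = 304.3077 − 149 = 155.3077; wedge = 202.85 − 101.9 = 100.95.
Welfare loss = ½ × 155.3077 × 100.95 = $7839.16.

$7839.16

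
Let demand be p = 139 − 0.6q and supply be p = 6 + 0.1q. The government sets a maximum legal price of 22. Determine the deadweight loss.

315

Competitive equilibrium: 139 − 0.6q = 6 + 0.1q → q* = 190, p* = 25.
At the ceiling p = 22, quantity supplied = (22 − 6)/0.1 = 160.
Willingness to pay at q' = 160: 139 − 0.6·160 = 43.
Δq = 190 − 160 = 30; wedge = 43 − 22 = 21.
The triangle = ½ × 30 × 21 = 315.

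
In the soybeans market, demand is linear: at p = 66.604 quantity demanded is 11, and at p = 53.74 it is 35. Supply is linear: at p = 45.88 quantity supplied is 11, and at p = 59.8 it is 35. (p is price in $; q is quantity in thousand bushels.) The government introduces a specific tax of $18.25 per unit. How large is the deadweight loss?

Demand slope = (53.74 − 66.604)/(35 − 11) = −0.536, so p = 72.5 − 0.536q.
Supply slope = (59.8 − 45.88)/(35 − 11) = 0.58, so p = 39.5 + 0.58q.
Competitive equilibrium: 72.5 − 0.536q = 39.5 + 0.58q → q* = 29.5699, p* = 56.6505.
With the tax, the buyer price exceeds the seller price by 18.25: (72.5 − 0.536q) − (39.5 + 0.58q) = 18.25 → q' = 13.2168.
Δq = 29.5699 − 13.2168 = 16.3531; the wedge equals the tax, 18.25.
The triangle = ½ × 16.3531 × 18.25 = $149.22 thousand.

$149.22 thousand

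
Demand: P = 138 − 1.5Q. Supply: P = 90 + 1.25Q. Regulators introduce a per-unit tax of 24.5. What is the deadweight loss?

Competitive equilibrium: 138 − 1.5Q = 90 + 1.25Q → Q* = 17.4545, P* = 111.8182.
With the tax, the buyer price exceeds the seller price by 24.5: (138 − 1.5Q) − (90 + 1.25Q) = 24.5 → Q' = 8.5455.
ΔQ = 17.4545 − 8.5455 = 8.909; the wedge equals the tax, 24.5.
Welfare loss = ½ × 8.909 × 24.5 = 109.14.

109.14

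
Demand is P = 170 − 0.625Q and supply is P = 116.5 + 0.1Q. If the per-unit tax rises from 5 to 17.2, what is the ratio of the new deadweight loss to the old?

Competitive equilibrium: 170 − 0.625Q = 116.5 + 0.1Q → Q* = 73.7931, P* = 123.8793.
For a per-unit tax t: ΔQ = t/0.725, so DWL = ½·t·(t/0.725) = t²/1.45.
At t = 5: DWL = 17.241. At t = 17.2: DWL = 204.028.
Ratio = (17.2/5)² = 11.8336.

11.8336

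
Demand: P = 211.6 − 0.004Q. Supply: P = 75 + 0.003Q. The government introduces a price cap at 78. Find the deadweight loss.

Competitive equilibrium: 211.6 − 0.004Q = 75 + 0.003Q → Q* = 19514.2857, P* = 133.5429.
At the ceiling P = 78, quantity supplied = (78 − 75)/0.003 = 1000.
Willingness to pay at Q' = 1000: 211.6 − 0.004·1000 = 207.6.
ΔQ = 19514.2857 − 1000 = 18514.2857; wedge = 207.6 − 78 = 129.6.
The triangle = ½ × 18514.2857 × 129.6 = 1199725.71.

1199725.71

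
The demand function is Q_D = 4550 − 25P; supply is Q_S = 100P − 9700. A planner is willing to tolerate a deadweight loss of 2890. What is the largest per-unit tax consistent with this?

In inverse form: demand P = 182 − 0.04Q, supply P = 97 + 0.01Q.
Competitive equilibrium: 182 − 0.04Q = 97 + 0.01Q → Q* = 1700, P* = 114.
A tax t gives ΔQ = t/0.05 and wedge t, so DWL = t²/0.1.
t²/0.1 = 2890 → t² = 289 → t = 17.

17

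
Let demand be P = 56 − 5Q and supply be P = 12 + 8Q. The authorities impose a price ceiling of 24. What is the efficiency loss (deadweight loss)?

Competitive equilibrium: 56 − 5Q = 12 + 8Q → Q* = 3.3846, P* = 39.0769.
At the ceiling P = 24, quantity supplied = (24 − 12)/8 = 1.5.
Willingness to pay at Q' = 1.5: 56 − 5·1.5 = 48.5.
ΔQ = 3.3846 − 1.5 = 1.8846; wedge = 48.5 − 24 = 24.5.
DWL = ½ × 1.8846 × 24.5 = 23.09.

23.09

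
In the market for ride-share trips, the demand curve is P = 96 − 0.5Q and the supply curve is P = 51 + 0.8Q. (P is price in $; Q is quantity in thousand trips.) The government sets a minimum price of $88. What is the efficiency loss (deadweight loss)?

Competitive equilibrium: 96 − 0.5Q = 51 + 0.8Q → Q* = 34.6154, P* = 78.6923.
At the floor P = 88, quantity demanded = (96 − 88)/0.5 = 16.
Sellers' marginal cost at Q' = 16: 51 + 0.8·16 = 63.8.
ΔQ = 34.6154 − 16 = 18.6154; wedge = 88 − 63.8 = 24.2.
The triangle = ½ × 18.6154 × 24.2 = $225.25 thousand.

$225.25 thousand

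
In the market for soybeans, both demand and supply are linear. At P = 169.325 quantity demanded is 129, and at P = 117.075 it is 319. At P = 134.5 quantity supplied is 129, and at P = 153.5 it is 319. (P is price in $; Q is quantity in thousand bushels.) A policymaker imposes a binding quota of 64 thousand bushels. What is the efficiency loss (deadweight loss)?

$4672.85 thousand

Demand slope = (117.075 − 169.325)/(319 − 129) = −0.275, so P = 204.8 − 0.275Q.
Supply slope = (153.5 − 134.5)/(319 − 129) = 0.1, so P = 121.6 + 0.1Q.
Competitive equilibrium: 204.8 − 0.275Q = 121.6 + 0.1Q → Q* = 221.8667, P* = 143.7867.
At Q = 64: demand price = 204.8 − 0.275·64 = 187.2; supply price = 121.6 + 0.1·64 = 128.
ΔQ = 221.8667 − 64 = 157.8667; wedge = 187.2 − 128 = 59.2.
DWL = ½ × 157.8667 × 59.2 = $4672.85 thousand.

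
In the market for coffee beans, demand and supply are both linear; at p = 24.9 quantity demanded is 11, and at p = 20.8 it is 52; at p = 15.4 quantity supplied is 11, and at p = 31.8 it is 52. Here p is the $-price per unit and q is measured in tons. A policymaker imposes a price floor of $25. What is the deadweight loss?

$100

Demand slope = (20.8 − 24.9)/(52 − 11) = −0.1, so p = 26 − 0.1q.
Supply slope = (31.8 − 15.4)/(52 − 11) = 0.4, so p = 11 + 0.4q.
Competitive equilibrium: 26 − 0.1q = 11 + 0.4q → q* = 30, p* = 23.
At the floor p = 25, quantity demanded = (26 − 25)/0.1 = 10.
Sellers' marginal cost at q' = 10: 11 + 0.4·10 = 15.
Δq = 30 − 10 = 20; wedge = 25 − 15 = 10.
Deadweight loss = ½ × 20 × 10 = $100.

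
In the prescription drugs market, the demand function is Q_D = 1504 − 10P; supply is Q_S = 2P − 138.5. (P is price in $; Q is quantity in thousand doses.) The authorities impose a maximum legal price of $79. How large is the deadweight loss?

$4019.42 thousand

In inverse form: demand P = 150.4 − 0.1Q, supply P = 69.25 + 0.5Q.
Competitive equilibrium: 150.4 − 0.1Q = 69.25 + 0.5Q → Q* = 135.25, P* = 136.875.
At the ceiling P = 79, quantity supplied = (79 − 69.25)/0.5 = 19.5.
Willingness to pay at Q' = 19.5: 150.4 − 0.1·19.5 = 148.45.
ΔQ = 135.25 − 19.5 = 115.75; wedge = 148.45 − 79 = 69.45.
Welfare loss = ½ × 115.75 × 69.45 = $4019.42 thousand.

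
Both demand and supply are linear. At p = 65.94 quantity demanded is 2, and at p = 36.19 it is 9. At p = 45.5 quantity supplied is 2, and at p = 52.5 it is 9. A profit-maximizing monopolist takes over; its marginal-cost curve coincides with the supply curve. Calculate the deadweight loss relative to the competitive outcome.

18.25

Demand slope = (36.19 − 65.94)/(9 − 2) = −4.25, so p = 74.44 − 4.25q.
Supply slope = (52.5 − 45.5)/(9 − 2) = 1, so p = 43.5 + q.
Competitive equilibrium: 74.44 − 4.25q = 43.5 + q → q* = 5.8933, p* = 49.3933.
Marginal revenue: MR = 74.44 − 8.5q. Set MR = MC: 74.44 − 8.5q = 43.5 + q → q_m = 3.2568.
Price p_m = 74.44 − 4.25·3.2568 = 60.5986; MC(q_m) = 43.5 + 1·3.2568 = 46.7568.
Competitive q* = 5.8933, so Δq = 2.6365; wedge = 60.5986 − 46.7568 = 13.8418.
The triangle = ½ × 2.6365 × 13.8418 = 18.25.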